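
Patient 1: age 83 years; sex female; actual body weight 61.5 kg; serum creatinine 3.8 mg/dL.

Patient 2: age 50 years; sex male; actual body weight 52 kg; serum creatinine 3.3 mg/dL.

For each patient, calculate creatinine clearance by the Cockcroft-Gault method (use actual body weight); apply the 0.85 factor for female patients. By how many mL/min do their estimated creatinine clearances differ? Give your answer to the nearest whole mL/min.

Patient 1: CrCl = (140 − 83) × 61.5 / (72 × 3.8) × 0.85 = 3505.5 / 273.60 × 0.85 ≈ 10.9 mL/min
Patient 2: CrCl = (140 − 50) × 52 / (72 × 3.3) = 4680.0 / 237.60 ≈ 19.7 mL/min
|10.9 − 19.7| = 8.8 mL/min

9 mL/min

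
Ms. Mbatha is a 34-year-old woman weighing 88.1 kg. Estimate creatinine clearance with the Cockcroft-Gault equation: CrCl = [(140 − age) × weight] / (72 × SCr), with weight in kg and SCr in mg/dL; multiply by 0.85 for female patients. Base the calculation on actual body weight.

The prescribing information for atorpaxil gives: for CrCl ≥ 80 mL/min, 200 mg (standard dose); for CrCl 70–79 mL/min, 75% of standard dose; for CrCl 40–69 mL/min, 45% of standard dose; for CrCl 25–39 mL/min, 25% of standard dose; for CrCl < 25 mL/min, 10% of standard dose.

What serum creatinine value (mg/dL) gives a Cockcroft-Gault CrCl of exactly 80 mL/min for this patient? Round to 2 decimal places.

Standard dose requires CrCl ≥ 80 mL/min.
Set (140 − 34) × 88.1 × 0.85 / (72 × SCr) = 80
SCr = (140 − 34) × 88.1 × 0.85 / (72 × 80) = 1.378 mg/dL

1.38 mg/dL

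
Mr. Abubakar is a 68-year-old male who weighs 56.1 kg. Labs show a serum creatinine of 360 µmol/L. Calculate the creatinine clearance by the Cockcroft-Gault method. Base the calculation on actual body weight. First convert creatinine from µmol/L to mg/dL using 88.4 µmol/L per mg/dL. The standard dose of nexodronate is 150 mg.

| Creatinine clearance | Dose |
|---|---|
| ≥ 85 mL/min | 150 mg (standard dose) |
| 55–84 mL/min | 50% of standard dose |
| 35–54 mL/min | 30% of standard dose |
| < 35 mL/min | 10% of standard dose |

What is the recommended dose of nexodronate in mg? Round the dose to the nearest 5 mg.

15 mg

SCr = 360 / 88.4 = 4.072 mg/dL
CrCl = (140 − 68) × 56.1 / (72 × 4.072) = 4039.2 / 293.18 ≈ 13.8 mL/min
CrCl ≈ 14 mL/min → bracket < 35 mL/min.
10% of 150 mg = 15 mg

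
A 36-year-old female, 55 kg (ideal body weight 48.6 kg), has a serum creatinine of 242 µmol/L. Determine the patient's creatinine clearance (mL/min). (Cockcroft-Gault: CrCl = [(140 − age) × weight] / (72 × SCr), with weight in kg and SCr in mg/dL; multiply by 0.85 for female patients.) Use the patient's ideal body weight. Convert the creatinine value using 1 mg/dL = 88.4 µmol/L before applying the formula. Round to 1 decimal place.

21.8 mL/min

SCr = 242 / 88.4 = 2.738 mg/dL
CrCl = (140 − 36) × 48.6 / (72 × 2.738) × 0.85 = 5054.4 / 197.14 × 0.85 ≈ 21.8 mL/min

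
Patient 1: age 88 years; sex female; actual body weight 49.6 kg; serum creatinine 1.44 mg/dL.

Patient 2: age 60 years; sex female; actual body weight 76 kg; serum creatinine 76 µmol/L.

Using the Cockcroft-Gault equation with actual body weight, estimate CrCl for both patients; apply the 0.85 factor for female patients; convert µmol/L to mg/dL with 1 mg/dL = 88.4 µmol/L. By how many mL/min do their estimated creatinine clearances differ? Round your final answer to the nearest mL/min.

62 mL/min

Patient 1: CrCl = (140 − 88) × 49.6 / (72 × 1.44) × 0.85 = 2579.2 / 103.68 × 0.85 ≈ 21.1 mL/min
Patient 2: SCr = 76 / 88.4 = 0.86 mg/dL
Patient 2: CrCl = (140 − 60) × 76 / (72 × 0.86) × 0.85 = 6080.0 / 61.92 × 0.85 ≈ 83.5 mL/min
|21.1 − 83.5| = 62.4 mL/min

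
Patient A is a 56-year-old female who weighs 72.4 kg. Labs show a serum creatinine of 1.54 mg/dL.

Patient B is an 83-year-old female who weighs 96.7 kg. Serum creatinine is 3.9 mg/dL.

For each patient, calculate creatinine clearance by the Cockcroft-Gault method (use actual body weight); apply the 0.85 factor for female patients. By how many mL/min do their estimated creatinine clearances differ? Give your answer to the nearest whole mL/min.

30 mL/min

Patient A: CrCl = (140 − 56) × 72.4 / (72 × 1.54) × 0.85 = 6081.6 / 110.88 × 0.85 ≈ 46.6 mL/min
Patient B: CrCl = (140 − 83) × 96.7 / (72 × 3.9) × 0.85 = 5511.9 / 280.80 × 0.85 ≈ 16.7 mL/min
|46.6 − 16.7| = 29.9 mL/min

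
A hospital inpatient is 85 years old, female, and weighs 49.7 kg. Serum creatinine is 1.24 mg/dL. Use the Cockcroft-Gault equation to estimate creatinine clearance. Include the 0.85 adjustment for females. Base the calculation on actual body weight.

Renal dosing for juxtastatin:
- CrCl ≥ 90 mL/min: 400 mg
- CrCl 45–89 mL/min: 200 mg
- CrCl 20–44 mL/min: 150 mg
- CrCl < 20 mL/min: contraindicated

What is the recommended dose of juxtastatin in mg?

CrCl = (140 − 85) × 49.7 / (72 × 1.24) × 0.85 = 2733.5 / 89.28 × 0.85 ≈ 26.0 mL/min
CrCl ≈ 26 mL/min → bracket 20–44 mL/min.
Dose for this bracket: 150 mg.

150 mg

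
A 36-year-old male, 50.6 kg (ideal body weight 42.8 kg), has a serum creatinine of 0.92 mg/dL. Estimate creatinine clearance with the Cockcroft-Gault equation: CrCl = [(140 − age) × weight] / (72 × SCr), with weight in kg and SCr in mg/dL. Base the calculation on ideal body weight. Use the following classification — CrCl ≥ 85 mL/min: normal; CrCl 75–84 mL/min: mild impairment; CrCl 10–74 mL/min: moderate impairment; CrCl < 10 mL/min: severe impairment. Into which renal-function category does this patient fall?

moderate impairment

CrCl = (140 − 36) × 42.8 / (72 × 0.92) = 4451.2 / 66.24 ≈ 67.2 mL/min
67 mL/min falls in the 'moderate impairment' range.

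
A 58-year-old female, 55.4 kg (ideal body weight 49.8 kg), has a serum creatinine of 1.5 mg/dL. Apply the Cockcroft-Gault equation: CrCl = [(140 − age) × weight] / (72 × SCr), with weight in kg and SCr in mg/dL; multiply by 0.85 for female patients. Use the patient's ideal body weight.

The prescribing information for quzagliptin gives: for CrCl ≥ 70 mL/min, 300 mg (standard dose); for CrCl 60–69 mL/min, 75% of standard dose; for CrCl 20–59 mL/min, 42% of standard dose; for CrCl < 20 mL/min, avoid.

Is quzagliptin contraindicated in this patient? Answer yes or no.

no

CrCl = (140 − 58) × 49.8 / (72 × 1.5) × 0.85 = 4083.6 / 108.00 × 0.85 ≈ 32.1 mL/min
CrCl ≈ 32 mL/min, which is ≥ 20 mL/min.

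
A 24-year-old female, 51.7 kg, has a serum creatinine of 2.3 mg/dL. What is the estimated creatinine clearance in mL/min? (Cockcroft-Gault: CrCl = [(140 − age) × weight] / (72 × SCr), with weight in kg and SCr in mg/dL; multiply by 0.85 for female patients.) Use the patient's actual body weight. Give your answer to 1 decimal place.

CrCl = (140 − 24) × 51.7 / (72 × 2.3) × 0.85 = 5997.2 / 165.60 × 0.85 ≈ 30.8 mL/min

30.8 mL/min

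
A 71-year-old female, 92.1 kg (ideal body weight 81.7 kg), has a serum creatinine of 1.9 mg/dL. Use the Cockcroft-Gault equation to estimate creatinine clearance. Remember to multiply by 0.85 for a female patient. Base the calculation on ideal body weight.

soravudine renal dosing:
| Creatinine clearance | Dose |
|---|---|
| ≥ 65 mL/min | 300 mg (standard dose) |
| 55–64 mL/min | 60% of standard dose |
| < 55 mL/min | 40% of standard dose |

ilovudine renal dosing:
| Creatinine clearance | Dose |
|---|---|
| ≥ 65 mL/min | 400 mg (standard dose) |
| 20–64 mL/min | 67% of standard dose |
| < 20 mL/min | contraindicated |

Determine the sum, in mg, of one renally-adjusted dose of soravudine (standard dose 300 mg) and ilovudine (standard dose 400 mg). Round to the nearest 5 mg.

390 mg

CrCl = (140 − 71) × 81.7 / (72 × 1.9) × 0.85 = 5637.3 / 136.80 × 0.85 ≈ 35.0 mL/min
CrCl ≈ 35 mL/min.
soravudine: < 55 mL/min → 40% of 300 mg = 120 mg.
ilovudine: 20–64 mL/min → 67% of 400 mg = 268 mg.
Total = 120 + 268 = 388 mg.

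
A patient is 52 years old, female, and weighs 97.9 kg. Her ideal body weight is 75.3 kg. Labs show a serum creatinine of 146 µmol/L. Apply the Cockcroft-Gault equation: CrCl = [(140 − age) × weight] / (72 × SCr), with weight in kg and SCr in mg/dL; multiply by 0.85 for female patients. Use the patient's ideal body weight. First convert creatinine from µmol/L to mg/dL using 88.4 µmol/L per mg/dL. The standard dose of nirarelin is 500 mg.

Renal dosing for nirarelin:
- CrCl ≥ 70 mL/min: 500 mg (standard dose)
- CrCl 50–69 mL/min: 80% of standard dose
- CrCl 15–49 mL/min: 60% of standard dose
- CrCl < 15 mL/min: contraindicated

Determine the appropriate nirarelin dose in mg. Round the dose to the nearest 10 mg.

SCr = 146 / 88.4 = 1.652 mg/dL
CrCl = (140 − 52) × 75.3 / (72 × 1.652) × 0.85 = 6626.4 / 118.94 × 0.85 ≈ 47.4 mL/min
CrCl ≈ 47 mL/min → bracket 15–49 mL/min.
60% of 500 mg = 300 mg

300 mg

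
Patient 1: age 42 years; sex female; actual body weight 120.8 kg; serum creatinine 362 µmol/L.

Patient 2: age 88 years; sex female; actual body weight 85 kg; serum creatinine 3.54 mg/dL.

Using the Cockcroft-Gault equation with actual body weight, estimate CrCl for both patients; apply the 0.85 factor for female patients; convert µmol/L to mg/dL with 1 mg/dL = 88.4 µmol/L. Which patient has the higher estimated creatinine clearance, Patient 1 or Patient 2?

Patient 1: SCr = 362 / 88.4 = 4.095 mg/dL
Patient 1: CrCl = (140 − 42) × 120.8 / (72 × 4.095) × 0.85 = 11838.4 / 294.84 × 0.85 ≈ 34.1 mL/min
Patient 2: CrCl = (140 − 88) × 85 / (72 × 3.54) × 0.85 = 4420.0 / 254.88 × 0.85 ≈ 14.7 mL/min
34.1 vs 14.7 mL/min → Patient 1 is higher.

Patient 1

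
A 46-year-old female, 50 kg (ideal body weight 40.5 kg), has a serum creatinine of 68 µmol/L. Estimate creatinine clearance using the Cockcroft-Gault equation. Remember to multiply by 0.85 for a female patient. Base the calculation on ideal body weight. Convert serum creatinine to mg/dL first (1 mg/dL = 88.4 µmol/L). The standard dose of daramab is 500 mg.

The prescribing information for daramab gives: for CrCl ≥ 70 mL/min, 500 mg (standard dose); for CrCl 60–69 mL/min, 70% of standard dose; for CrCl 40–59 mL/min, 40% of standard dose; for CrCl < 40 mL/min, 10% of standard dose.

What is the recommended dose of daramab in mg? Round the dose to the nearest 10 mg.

200 mg

SCr = 68 / 88.4 = 0.769 mg/dL
CrCl = (140 − 46) × 40.5 / (72 × 0.769) × 0.85 = 3807.0 / 55.37 × 0.85 ≈ 58.4 mL/min
CrCl ≈ 58 mL/min → bracket 40–59 mL/min.
40% of 500 mg = 200 mg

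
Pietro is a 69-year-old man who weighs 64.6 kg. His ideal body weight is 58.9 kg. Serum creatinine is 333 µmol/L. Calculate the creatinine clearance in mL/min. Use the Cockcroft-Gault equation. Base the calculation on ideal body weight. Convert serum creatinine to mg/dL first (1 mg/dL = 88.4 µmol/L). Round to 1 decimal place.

SCr = 333 / 88.4 = 3.767 mg/dL
CrCl = (140 − 69) × 58.9 / (72 × 3.767) = 4181.9 / 271.22 ≈ 15.4 mL/min

15.4 mL/min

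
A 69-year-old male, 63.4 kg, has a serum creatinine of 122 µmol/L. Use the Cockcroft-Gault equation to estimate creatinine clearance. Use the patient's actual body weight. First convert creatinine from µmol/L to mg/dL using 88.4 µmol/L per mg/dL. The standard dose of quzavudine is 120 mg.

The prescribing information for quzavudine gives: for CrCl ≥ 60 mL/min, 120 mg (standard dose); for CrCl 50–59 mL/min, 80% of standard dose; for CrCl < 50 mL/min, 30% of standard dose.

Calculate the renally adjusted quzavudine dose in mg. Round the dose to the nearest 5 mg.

SCr = 122 / 88.4 = 1.38 mg/dL
CrCl = (140 − 69) × 63.4 / (72 × 1.38) = 4501.4 / 99.36 ≈ 45.3 mL/min
CrCl ≈ 45 mL/min → bracket < 50 mL/min.
30% of 120 mg = 36 mg → 35 mg

35 mg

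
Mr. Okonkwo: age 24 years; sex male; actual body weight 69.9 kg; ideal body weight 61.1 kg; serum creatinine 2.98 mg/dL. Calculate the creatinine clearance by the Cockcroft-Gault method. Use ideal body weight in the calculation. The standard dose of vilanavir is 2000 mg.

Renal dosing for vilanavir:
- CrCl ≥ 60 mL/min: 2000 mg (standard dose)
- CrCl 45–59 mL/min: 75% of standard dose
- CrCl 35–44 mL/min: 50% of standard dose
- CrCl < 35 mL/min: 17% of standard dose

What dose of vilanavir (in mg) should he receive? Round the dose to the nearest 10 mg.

CrCl = (140 − 24) × 61.1 / (72 × 2.98) = 7087.6 / 214.56 ≈ 33.0 mL/min
CrCl ≈ 33 mL/min → bracket < 35 mL/min.
17% of 2000 mg = 340 mg

340 mg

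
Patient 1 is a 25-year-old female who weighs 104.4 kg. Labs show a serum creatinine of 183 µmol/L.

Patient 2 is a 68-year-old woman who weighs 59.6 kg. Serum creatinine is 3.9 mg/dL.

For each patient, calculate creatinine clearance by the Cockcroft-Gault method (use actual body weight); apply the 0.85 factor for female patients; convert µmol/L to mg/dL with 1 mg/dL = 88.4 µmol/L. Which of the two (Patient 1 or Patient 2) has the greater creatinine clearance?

Patient 1: SCr = 183 / 88.4 = 2.07 mg/dL
Patient 1: CrCl = (140 − 25) × 104.4 / (72 × 2.07) × 0.85 = 12006.0 / 149.04 × 0.85 ≈ 68.5 mL/min
Patient 2: CrCl = (140 − 68) × 59.6 / (72 × 3.9) × 0.85 = 4291.2 / 280.80 × 0.85 ≈ 13.0 mL/min
68.5 vs 13.0 mL/min → Patient 1 is higher.

Patient 1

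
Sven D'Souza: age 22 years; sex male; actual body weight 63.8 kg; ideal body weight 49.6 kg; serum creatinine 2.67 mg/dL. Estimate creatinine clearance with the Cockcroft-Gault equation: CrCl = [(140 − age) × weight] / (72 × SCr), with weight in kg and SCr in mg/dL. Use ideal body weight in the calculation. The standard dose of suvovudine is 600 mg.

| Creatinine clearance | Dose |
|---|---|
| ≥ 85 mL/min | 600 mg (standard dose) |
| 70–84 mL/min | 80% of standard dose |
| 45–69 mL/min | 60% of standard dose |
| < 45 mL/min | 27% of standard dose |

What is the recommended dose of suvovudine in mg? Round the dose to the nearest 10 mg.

160 mg

CrCl = (140 − 22) × 49.6 / (72 × 2.67) = 5852.8 / 192.24 ≈ 30.4 mL/min
CrCl ≈ 30 mL/min → bracket < 45 mL/min.
27% of 600 mg = 162 mg → 160 mg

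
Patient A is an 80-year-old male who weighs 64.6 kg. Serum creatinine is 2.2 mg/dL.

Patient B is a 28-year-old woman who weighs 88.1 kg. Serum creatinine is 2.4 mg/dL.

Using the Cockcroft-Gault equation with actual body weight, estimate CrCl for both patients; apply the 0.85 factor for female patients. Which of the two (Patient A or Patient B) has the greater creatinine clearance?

Patient B

Patient A: CrCl = (140 − 80) × 64.6 / (72 × 2.2) = 3876.0 / 158.40 ≈ 24.5 mL/min
Patient B: CrCl = (140 − 28) × 88.1 / (72 × 2.4) × 0.85 = 9867.2 / 172.80 × 0.85 ≈ 48.5 mL/min
24.5 vs 48.5 mL/min → Patient B is higher.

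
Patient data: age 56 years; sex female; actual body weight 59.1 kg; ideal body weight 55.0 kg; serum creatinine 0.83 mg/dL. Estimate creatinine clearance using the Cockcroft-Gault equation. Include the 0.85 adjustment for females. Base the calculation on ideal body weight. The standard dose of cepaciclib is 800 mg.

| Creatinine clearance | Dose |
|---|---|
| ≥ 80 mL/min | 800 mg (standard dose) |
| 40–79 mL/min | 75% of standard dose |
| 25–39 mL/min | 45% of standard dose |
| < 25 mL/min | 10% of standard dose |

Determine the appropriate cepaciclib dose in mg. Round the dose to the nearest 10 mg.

CrCl = (140 − 56) × 55 / (72 × 0.83) × 0.85 = 4620.0 / 59.76 × 0.85 ≈ 65.7 mL/min
CrCl ≈ 66 mL/min → bracket 40–79 mL/min.
75% of 800 mg = 600 mg

600 mg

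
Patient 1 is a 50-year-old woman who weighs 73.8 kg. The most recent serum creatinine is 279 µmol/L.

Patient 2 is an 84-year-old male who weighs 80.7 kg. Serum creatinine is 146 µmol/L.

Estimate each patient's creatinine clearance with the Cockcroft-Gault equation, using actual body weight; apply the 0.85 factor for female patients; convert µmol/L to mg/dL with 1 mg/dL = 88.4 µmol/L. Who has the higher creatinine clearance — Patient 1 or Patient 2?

Patient 1: SCr = 279 / 88.4 = 3.156 mg/dL
Patient 1: CrCl = (140 − 50) × 73.8 / (72 × 3.156) × 0.85 = 6642.0 / 227.23 × 0.85 ≈ 24.8 mL/min
Patient 2: SCr = 146 / 88.4 = 1.652 mg/dL
Patient 2: CrCl = (140 − 84) × 80.7 / (72 × 1.652) = 4519.2 / 118.94 ≈ 38.0 mL/min
24.8 vs 38.0 mL/min → Patient 2 is higher.

Patient 2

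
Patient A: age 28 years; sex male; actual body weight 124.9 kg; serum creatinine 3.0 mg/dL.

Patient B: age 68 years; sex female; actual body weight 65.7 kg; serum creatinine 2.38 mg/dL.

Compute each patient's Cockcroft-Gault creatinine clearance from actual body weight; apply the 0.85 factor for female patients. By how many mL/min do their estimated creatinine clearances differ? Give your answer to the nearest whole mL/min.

41 mL/min

Patient A: CrCl = (140 − 28) × 124.9 / (72 × 3) = 13988.8 / 216.00 ≈ 64.8 mL/min
Patient B: CrCl = (140 − 68) × 65.7 / (72 × 2.38) × 0.85 = 4730.4 / 171.36 × 0.85 ≈ 23.5 mL/min
|64.8 − 23.5| = 41.3 mL/min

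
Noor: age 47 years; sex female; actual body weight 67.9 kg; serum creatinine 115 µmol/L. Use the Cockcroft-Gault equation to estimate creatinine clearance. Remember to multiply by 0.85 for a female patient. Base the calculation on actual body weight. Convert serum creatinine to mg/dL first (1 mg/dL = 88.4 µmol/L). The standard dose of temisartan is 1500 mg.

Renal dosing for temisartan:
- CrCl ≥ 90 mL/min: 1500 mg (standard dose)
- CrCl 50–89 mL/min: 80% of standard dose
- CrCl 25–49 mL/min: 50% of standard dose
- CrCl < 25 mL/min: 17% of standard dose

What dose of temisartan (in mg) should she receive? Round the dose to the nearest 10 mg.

SCr = 115 / 88.4 = 1.301 mg/dL
CrCl = (140 − 47) × 67.9 / (72 × 1.301) × 0.85 = 6314.7 / 93.67 × 0.85 ≈ 57.3 mL/min
CrCl ≈ 57 mL/min → bracket 50–89 mL/min.
80% of 1500 mg = 1200 mg

1200 mg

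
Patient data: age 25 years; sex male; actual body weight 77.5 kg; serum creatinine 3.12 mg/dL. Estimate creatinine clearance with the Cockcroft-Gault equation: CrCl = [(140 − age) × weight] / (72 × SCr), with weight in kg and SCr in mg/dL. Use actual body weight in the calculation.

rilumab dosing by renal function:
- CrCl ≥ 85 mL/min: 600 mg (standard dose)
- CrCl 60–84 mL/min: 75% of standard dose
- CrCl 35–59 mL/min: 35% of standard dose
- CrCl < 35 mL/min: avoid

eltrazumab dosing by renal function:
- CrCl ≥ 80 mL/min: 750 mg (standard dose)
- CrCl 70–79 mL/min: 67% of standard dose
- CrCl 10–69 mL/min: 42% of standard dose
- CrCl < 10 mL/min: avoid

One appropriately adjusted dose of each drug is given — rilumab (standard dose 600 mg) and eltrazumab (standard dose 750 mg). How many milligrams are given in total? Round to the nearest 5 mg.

525 mg

CrCl = (140 − 25) × 77.5 / (72 × 3.12) = 8912.5 / 224.64 ≈ 39.7 mL/min
CrCl ≈ 40 mL/min.
rilumab: 35–59 mL/min → 35% of 600 mg = 210 mg.
eltrazumab: 10–69 mL/min → 42% of 750 mg = 315 mg.
Total = 210 + 315 = 525 mg.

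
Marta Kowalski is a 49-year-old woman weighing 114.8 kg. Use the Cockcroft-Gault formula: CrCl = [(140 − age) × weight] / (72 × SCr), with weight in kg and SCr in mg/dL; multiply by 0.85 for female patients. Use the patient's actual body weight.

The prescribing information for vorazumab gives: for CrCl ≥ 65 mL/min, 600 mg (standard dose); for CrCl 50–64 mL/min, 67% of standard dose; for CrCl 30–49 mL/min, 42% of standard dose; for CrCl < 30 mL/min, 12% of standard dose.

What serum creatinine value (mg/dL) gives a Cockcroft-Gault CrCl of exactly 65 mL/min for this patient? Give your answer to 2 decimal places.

1.90 mg/dL

Standard dose requires CrCl ≥ 65 mL/min.
Set (140 − 49) × 114.8 × 0.85 / (72 × SCr) = 65
SCr = (140 − 49) × 114.8 × 0.85 / (72 × 65) = 1.897 mg/dL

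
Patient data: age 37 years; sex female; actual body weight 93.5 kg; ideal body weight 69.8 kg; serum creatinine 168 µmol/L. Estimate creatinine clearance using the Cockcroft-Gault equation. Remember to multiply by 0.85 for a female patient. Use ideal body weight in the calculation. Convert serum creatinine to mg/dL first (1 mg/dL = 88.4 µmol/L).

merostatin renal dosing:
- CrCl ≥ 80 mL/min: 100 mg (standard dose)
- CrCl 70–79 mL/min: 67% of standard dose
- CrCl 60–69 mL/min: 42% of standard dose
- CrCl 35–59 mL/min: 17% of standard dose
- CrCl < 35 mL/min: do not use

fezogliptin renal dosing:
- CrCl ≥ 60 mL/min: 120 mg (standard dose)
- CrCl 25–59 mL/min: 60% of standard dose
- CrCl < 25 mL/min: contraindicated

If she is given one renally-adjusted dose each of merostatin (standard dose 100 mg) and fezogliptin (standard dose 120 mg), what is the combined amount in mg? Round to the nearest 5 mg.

90 mg

SCr = 168 / 88.4 = 1.9 mg/dL
CrCl = (140 − 37) × 69.8 / (72 × 1.9) × 0.85 = 7189.4 / 136.80 × 0.85 ≈ 44.7 mL/min
CrCl ≈ 45 mL/min.
merostatin: 35–59 mL/min → 17% of 100 mg = 17 mg.
fezogliptin: 25–59 mL/min → 60% of 120 mg = 72 mg.
Total = 17 + 72 = 89 mg.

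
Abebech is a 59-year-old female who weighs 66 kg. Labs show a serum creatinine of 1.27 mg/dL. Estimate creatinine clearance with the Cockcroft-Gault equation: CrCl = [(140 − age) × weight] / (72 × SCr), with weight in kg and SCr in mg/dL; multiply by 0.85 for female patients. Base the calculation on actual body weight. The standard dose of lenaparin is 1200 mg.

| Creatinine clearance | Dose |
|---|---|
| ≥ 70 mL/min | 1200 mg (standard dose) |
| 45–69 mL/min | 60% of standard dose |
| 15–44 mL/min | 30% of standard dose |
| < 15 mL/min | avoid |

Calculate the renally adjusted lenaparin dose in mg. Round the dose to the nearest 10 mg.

CrCl = (140 − 59) × 66 / (72 × 1.27) × 0.85 = 5346.0 / 91.44 × 0.85 ≈ 49.7 mL/min
CrCl ≈ 50 mL/min → bracket 45–69 mL/min.
60% of 1200 mg = 720 mg

720 mg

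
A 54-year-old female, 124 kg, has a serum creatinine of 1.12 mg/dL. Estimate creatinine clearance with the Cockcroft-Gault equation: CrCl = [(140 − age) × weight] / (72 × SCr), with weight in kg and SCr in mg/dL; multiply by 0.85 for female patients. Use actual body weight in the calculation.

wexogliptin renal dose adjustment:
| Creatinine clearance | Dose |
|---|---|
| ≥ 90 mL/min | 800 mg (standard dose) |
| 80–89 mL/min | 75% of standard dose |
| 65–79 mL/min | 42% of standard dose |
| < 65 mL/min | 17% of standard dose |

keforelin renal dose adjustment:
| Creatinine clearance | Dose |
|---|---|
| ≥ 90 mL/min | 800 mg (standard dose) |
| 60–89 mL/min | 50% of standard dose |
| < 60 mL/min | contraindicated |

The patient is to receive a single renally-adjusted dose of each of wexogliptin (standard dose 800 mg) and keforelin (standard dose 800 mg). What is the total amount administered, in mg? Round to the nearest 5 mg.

CrCl = (140 − 54) × 124 / (72 × 1.12) × 0.85 = 10664.0 / 80.64 × 0.85 ≈ 112.4 mL/min
CrCl ≈ 112 mL/min.
wexogliptin: ≥ 90 mL/min → 100% of 800 mg = 800 mg.
keforelin: ≥ 90 mL/min → 100% of 800 mg = 800 mg.
Total = 800 + 800 = 1600 mg.

1600 mg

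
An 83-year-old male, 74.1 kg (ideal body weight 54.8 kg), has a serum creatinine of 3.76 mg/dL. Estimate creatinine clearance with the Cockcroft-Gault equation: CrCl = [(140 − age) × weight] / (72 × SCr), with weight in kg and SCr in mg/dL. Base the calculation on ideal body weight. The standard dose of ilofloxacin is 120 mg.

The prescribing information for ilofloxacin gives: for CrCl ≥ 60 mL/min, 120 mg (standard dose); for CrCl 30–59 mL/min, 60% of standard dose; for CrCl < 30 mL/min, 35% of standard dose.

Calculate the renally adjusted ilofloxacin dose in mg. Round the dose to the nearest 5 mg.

40 mg

CrCl = (140 − 83) × 54.8 / (72 × 3.76) = 3123.6 / 270.72 ≈ 11.5 mL/min
CrCl ≈ 12 mL/min → bracket < 30 mL/min.
35% of 120 mg = 42 mg → 40 mg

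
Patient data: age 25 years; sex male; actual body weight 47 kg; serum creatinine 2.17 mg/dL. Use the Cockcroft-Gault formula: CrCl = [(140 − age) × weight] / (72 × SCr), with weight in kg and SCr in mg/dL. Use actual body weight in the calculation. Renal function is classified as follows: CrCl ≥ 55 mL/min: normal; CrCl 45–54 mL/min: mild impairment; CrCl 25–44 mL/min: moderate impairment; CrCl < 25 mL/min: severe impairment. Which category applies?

CrCl = (140 − 25) × 47 / (72 × 2.17) = 5405.0 / 156.24 ≈ 34.6 mL/min
35 mL/min falls in the 'moderate impairment' range.

moderate impairment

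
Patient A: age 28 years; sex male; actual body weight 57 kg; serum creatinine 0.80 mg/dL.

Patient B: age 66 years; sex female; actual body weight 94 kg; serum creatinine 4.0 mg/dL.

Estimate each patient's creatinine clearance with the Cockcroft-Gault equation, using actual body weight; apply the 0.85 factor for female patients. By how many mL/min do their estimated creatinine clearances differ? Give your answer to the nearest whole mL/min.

Patient A: CrCl = (140 − 28) × 57 / (72 × 0.8) = 6384.0 / 57.60 ≈ 110.8 mL/min
Patient B: CrCl = (140 − 66) × 94 / (72 × 4) × 0.85 = 6956.0 / 288.00 × 0.85 ≈ 20.5 mL/min
|110.8 − 20.5| = 90.3 mL/min

90 mL/min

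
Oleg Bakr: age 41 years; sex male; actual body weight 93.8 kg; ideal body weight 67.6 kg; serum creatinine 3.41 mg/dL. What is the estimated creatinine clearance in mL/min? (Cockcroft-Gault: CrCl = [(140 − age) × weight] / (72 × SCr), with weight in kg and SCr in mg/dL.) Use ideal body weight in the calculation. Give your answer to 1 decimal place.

27.3 mL/min

CrCl = (140 − 41) × 67.6 / (72 × 3.41) = 6692.4 / 245.52 ≈ 27.3 mL/min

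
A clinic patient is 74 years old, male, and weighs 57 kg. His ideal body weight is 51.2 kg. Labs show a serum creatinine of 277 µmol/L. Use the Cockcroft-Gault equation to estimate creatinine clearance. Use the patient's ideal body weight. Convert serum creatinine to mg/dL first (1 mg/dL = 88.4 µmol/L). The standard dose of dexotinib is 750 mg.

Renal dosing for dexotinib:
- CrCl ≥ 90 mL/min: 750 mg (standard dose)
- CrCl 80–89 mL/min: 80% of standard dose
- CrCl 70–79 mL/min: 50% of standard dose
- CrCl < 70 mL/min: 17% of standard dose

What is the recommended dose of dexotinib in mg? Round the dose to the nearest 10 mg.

SCr = 277 / 88.4 = 3.133 mg/dL
CrCl = (140 − 74) × 51.2 / (72 × 3.133) = 3379.2 / 225.58 ≈ 15.0 mL/min
CrCl ≈ 15 mL/min → bracket < 70 mL/min.
17% of 750 mg = 127.5 mg → 130 mg

130 mg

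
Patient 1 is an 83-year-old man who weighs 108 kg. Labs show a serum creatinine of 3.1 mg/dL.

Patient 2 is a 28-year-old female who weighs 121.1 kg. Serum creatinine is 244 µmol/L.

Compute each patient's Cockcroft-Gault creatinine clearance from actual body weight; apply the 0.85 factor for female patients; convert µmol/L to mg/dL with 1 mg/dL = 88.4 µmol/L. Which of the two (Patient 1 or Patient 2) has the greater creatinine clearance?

Patient 1: CrCl = (140 − 83) × 108 / (72 × 3.1) = 6156.0 / 223.20 ≈ 27.6 mL/min
Patient 2: SCr = 244 / 88.4 = 2.76 mg/dL
Patient 2: CrCl = (140 − 28) × 121.1 / (72 × 2.76) × 0.85 = 13563.2 / 198.72 × 0.85 ≈ 58.0 mL/min
27.6 vs 58.0 mL/min → Patient 2 is higher.

Patient 2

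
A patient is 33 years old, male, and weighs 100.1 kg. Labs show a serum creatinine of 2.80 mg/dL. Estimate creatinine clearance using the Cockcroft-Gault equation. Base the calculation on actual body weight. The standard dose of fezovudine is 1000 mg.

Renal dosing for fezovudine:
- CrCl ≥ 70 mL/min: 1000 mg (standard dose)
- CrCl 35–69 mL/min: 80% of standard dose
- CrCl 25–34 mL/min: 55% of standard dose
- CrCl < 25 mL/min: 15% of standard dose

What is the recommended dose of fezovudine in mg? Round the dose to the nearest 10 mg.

CrCl = (140 − 33) × 100.1 / (72 × 2.8) = 10710.7 / 201.60 ≈ 53.1 mL/min
CrCl ≈ 53 mL/min → bracket 35–69 mL/min.
80% of 1000 mg = 800 mg

800 mg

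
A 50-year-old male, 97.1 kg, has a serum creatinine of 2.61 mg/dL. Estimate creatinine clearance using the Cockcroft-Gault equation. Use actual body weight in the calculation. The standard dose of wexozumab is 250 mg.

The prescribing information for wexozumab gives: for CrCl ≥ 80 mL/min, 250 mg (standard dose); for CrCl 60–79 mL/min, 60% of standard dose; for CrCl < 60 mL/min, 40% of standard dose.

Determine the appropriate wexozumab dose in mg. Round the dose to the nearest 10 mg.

100 mg

CrCl = (140 − 50) × 97.1 / (72 × 2.61) = 8739.0 / 187.92 ≈ 46.5 mL/min
CrCl ≈ 47 mL/min → bracket < 60 mL/min.
40% of 250 mg = 100 mg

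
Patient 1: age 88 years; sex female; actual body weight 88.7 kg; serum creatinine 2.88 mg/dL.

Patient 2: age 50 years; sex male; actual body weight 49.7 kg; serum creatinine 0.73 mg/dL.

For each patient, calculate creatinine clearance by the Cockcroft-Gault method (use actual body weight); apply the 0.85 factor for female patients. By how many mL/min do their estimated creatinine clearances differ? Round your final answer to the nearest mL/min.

66 mL/min

Patient 1: CrCl = (140 − 88) × 88.7 / (72 × 2.88) × 0.85 = 4612.4 / 207.36 × 0.85 ≈ 18.9 mL/min
Patient 2: CrCl = (140 − 50) × 49.7 / (72 × 0.73) = 4473.0 / 52.56 ≈ 85.1 mL/min
|18.9 − 85.1| = 66.2 mL/min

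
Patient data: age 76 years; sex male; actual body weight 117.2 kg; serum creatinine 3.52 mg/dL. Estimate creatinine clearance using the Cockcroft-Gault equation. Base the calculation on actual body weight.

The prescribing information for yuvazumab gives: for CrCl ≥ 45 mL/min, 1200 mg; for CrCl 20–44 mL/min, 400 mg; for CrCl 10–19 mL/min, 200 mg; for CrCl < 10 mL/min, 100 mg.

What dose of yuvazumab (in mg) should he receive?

400 mg

CrCl = (140 − 76) × 117.2 / (72 × 3.52) = 7500.8 / 253.44 ≈ 29.6 mL/min
CrCl ≈ 30 mL/min → bracket 20–44 mL/min.
Dose for this bracket: 400 mg.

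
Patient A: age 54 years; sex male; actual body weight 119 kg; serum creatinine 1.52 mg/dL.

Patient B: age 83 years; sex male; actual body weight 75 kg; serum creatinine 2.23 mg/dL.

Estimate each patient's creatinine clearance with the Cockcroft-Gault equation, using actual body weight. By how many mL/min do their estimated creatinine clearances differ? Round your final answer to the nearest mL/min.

67 mL/min

Patient A: CrCl = (140 − 54) × 119 / (72 × 1.52) = 10234.0 / 109.44 ≈ 93.5 mL/min
Patient B: CrCl = (140 − 83) × 75 / (72 × 2.23) = 4275.0 / 160.56 ≈ 26.6 mL/min
|93.5 − 26.6| = 66.9 mL/min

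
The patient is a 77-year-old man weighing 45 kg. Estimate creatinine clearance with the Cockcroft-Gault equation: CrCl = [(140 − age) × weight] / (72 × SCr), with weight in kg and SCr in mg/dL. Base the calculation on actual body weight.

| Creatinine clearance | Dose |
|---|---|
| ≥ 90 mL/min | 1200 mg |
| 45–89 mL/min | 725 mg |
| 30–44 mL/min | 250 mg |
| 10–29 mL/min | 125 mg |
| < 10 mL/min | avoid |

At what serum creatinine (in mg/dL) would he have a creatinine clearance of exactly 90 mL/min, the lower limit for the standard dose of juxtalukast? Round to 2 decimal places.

Standard dose requires CrCl ≥ 90 mL/min.
Set (140 − 77) × 45 / (72 × SCr) = 90
SCr = (140 − 77) × 45 / (72 × 90) = 0.438 mg/dL

0.44 mg/dL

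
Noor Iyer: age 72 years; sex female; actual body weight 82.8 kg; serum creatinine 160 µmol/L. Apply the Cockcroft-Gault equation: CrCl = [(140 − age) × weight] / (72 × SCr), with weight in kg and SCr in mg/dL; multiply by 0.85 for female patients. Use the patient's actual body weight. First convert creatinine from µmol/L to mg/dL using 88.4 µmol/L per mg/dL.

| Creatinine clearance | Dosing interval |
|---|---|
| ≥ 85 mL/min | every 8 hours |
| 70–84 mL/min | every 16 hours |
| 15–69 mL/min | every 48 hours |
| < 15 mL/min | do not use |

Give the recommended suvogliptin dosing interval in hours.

SCr = 160 / 88.4 = 1.81 mg/dL
CrCl = (140 − 72) × 82.8 / (72 × 1.81) × 0.85 = 5630.4 / 130.32 × 0.85 ≈ 36.7 mL/min
CrCl ≈ 37 mL/min → bracket 15–69 mL/min → every 48 hours.

every 48 hours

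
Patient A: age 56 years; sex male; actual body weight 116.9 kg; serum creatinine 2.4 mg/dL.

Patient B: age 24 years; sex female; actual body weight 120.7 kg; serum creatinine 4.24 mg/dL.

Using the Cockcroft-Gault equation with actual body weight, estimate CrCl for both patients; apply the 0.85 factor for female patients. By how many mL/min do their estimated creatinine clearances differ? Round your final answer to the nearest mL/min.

Patient A: CrCl = (140 − 56) × 116.9 / (72 × 2.4) = 9819.6 / 172.80 ≈ 56.8 mL/min
Patient B: CrCl = (140 − 24) × 120.7 / (72 × 4.24) × 0.85 = 14001.2 / 305.28 × 0.85 ≈ 39.0 mL/min
|56.8 − 39.0| = 17.8 mL/min

18 mL/min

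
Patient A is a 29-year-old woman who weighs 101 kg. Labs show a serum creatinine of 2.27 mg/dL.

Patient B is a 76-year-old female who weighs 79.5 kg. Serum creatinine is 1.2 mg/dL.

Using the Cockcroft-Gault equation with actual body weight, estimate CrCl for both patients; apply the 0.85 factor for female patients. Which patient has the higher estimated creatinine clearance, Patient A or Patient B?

Patient A

Patient A: CrCl = (140 − 29) × 101 / (72 × 2.27) × 0.85 = 11211.0 / 163.44 × 0.85 ≈ 58.3 mL/min
Patient B: CrCl = (140 − 76) × 79.5 / (72 × 1.2) × 0.85 = 5088.0 / 86.40 × 0.85 ≈ 50.1 mL/min
58.3 vs 50.1 mL/min → Patient A is higher.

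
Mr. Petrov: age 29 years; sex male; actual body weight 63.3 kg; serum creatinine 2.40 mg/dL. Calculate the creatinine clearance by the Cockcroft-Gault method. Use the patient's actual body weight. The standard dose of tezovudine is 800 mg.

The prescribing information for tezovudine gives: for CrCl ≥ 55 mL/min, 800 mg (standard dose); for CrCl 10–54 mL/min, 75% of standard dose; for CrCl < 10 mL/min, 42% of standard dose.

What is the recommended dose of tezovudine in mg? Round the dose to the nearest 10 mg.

600 mg

CrCl = (140 − 29) × 63.3 / (72 × 2.4) = 7026.3 / 172.80 ≈ 40.7 mL/min
CrCl ≈ 41 mL/min → bracket 10–54 mL/min.
75% of 800 mg = 600 mg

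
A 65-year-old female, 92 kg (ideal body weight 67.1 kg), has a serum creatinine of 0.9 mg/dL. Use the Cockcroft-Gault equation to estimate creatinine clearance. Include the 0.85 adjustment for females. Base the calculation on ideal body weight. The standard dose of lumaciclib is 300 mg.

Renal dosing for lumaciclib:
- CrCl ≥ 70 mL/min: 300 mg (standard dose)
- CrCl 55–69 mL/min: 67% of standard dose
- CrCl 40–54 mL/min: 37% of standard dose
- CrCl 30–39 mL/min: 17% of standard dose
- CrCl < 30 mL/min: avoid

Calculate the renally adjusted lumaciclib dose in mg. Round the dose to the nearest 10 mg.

CrCl = (140 − 65) × 67.1 / (72 × 0.9) × 0.85 = 5032.5 / 64.80 × 0.85 ≈ 66.0 mL/min
CrCl ≈ 66 mL/min → bracket 55–69 mL/min.
67% of 300 mg = 201 mg → 200 mg

200 mg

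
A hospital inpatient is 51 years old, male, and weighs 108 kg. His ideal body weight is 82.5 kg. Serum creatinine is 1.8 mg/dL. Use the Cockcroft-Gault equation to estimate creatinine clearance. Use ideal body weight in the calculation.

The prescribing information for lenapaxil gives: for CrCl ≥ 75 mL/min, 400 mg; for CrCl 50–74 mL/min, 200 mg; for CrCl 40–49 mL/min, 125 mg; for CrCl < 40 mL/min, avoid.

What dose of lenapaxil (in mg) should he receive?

CrCl = (140 − 51) × 82.5 / (72 × 1.8) = 7342.5 / 129.60 ≈ 56.7 mL/min
CrCl ≈ 57 mL/min → bracket 50–74 mL/min.
Dose for this bracket: 200 mg.

200 mg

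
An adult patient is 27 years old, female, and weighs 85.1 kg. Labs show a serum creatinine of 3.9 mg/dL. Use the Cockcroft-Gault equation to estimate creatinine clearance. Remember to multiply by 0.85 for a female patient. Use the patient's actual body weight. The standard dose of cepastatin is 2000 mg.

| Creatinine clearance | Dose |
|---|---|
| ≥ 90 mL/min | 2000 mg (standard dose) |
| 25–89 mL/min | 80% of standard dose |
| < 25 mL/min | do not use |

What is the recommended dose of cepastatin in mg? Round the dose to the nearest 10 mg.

CrCl = (140 − 27) × 85.1 / (72 × 3.9) × 0.85 = 9616.3 / 280.80 × 0.85 ≈ 29.1 mL/min
CrCl ≈ 29 mL/min → bracket 25–89 mL/min.
80% of 2000 mg = 1600 mg

1600 mg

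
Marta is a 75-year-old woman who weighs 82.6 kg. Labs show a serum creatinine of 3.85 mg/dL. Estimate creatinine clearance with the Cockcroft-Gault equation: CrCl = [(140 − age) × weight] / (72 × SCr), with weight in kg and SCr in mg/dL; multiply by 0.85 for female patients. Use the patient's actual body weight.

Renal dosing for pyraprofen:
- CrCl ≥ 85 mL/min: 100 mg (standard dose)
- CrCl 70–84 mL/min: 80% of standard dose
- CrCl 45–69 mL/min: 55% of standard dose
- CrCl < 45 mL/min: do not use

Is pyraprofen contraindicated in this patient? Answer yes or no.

CrCl = (140 − 75) × 82.6 / (72 × 3.85) × 0.85 = 5369.0 / 277.20 × 0.85 ≈ 16.5 mL/min
CrCl ≈ 16 mL/min, which is < 45 mL/min.

yes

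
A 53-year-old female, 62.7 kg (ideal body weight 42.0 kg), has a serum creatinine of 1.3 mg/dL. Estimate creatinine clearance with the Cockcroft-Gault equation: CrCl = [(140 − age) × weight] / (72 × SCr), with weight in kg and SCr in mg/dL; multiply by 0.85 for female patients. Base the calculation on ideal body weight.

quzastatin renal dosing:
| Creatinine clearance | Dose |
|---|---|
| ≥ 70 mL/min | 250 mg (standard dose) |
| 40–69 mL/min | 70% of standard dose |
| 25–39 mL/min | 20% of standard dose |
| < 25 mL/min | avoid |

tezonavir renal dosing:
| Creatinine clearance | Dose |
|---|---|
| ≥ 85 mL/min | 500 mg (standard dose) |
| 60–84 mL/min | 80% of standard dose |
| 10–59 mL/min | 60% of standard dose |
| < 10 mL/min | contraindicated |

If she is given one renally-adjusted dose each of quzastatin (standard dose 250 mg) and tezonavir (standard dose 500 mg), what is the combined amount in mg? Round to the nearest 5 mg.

CrCl = (140 − 53) × 42 / (72 × 1.3) × 0.85 = 3654.0 / 93.60 × 0.85 ≈ 33.2 mL/min
CrCl ≈ 33 mL/min.
quzastatin: 25–39 mL/min → 20% of 250 mg = 50 mg.
tezonavir: 10–59 mL/min → 60% of 500 mg = 300 mg.
Total = 50 + 300 = 350 mg.

350 mg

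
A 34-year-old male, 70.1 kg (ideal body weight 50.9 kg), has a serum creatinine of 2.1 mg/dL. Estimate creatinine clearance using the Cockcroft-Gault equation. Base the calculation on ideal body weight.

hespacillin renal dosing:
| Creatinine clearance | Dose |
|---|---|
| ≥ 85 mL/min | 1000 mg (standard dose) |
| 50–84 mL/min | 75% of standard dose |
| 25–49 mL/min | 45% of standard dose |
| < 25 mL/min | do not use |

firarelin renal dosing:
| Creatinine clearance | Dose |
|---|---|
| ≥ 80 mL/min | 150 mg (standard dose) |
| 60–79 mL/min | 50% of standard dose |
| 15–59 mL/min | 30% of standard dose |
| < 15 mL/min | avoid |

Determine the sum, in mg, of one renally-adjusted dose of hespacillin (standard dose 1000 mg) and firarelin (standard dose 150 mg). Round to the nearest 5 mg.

CrCl = (140 − 34) × 50.9 / (72 × 2.1) = 5395.4 / 151.20 ≈ 35.7 mL/min
CrCl ≈ 36 mL/min.
hespacillin: 25–49 mL/min → 45% of 1000 mg = 450 mg.
firarelin: 15–59 mL/min → 30% of 150 mg = 45 mg.
Total = 450 + 45 = 495 mg.

495 mg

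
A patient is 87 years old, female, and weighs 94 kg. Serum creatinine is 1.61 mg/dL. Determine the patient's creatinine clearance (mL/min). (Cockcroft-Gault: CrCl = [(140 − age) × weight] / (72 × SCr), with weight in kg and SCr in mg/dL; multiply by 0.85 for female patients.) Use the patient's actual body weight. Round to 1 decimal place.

CrCl = (140 − 87) × 94 / (72 × 1.61) × 0.85 = 4982.0 / 115.92 × 0.85 ≈ 36.5 mL/min

36.5 mL/min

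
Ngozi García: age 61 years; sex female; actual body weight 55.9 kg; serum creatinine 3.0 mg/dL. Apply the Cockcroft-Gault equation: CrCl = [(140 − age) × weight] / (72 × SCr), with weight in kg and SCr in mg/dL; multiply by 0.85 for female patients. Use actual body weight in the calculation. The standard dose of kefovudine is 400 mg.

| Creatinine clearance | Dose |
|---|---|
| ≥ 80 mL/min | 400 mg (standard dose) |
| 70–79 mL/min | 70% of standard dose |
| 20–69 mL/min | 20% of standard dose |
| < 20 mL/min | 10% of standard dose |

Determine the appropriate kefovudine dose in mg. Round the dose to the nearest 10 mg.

CrCl = (140 − 61) × 55.9 / (72 × 3) × 0.85 = 4416.1 / 216.00 × 0.85 ≈ 17.4 mL/min
CrCl ≈ 17 mL/min → bracket < 20 mL/min.
10% of 400 mg = 40 mg

40 mg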